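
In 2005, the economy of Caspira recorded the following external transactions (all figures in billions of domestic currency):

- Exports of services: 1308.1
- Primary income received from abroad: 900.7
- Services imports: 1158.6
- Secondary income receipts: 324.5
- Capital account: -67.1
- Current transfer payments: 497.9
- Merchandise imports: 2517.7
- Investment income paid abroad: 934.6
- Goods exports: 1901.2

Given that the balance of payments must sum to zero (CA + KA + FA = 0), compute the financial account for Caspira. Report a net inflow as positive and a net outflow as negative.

741.4

Goods balance = 1901.2 - 2517.7 = -616.5
Services balance = 1308.1 - 1158.6 = 149.5
Trade balance (goods + services) = -616.5 + 149.5 = -467.0
Net primary income = 900.7 - 934.6 = -33.9
Net secondary income = 324.5 - 497.9 = -173.4
Current account = -467.0 + (-33.9) + (-173.4) = -674.3
Financial account = -(-674.3 + (-67.1)) = 741.4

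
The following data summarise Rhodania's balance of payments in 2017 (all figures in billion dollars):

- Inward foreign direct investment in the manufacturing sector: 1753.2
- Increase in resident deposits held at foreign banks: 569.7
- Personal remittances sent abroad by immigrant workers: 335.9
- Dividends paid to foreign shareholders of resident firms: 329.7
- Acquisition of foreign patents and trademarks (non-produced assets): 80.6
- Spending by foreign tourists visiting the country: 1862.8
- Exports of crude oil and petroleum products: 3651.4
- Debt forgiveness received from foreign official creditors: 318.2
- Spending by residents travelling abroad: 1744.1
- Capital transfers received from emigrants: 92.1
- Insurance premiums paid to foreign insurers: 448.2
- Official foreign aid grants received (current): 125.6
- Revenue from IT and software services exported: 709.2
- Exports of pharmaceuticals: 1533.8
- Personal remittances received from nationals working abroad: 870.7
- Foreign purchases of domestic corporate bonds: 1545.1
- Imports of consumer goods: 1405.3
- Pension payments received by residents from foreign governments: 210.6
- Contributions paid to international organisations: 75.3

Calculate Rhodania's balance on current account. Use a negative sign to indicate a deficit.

4625.6

Goods: 1533.8 - 1405.3 + 3651.4 = 3779.9
Services: -1744.1 + 709.2 + 1862.8 - 448.2 = 379.7
Primary income: -329.7
Secondary income: 870.7 - 335.9 - 75.3 + 125.6 + 210.6 = 795.7
Current account = 3779.9 + 379.7 + (-329.7) + 795.7 = 4625.6
(Excluded from the current account — financial account: inward foreign direct investment in the manufacturing sector 1753.2, increase in resident deposits held at foreign banks 569.7, foreign purchases of domestic corporate bonds 1545.1; capital account: acquisition of foreign patents and trademarks (non-produced assets) 80.6, debt forgiveness received from foreign official creditors 318.2, capital transfers received from emigrants 92.1.)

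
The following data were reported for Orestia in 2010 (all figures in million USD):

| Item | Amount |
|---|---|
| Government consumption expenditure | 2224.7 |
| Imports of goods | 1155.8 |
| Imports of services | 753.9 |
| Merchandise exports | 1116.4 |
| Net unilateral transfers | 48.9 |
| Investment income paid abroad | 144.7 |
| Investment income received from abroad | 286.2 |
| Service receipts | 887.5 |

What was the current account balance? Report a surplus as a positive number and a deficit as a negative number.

Goods balance = 1116.4 - 1155.8 = -39.4
Services balance = 887.5 - 753.9 = 133.6
Trade balance (goods + services) = -39.4 + 133.6 = 94.2
Net primary income = 286.2 - 144.7 = 141.5
Net secondary income = 48.9
Current account = 94.2 + 141.5 + 48.9 = 284.6

284.6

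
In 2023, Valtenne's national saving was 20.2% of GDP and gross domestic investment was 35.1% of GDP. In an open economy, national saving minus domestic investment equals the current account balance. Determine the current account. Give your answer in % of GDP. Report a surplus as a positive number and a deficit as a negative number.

CA = S - I = 20.2 - 35.1 = -14.9

-14.9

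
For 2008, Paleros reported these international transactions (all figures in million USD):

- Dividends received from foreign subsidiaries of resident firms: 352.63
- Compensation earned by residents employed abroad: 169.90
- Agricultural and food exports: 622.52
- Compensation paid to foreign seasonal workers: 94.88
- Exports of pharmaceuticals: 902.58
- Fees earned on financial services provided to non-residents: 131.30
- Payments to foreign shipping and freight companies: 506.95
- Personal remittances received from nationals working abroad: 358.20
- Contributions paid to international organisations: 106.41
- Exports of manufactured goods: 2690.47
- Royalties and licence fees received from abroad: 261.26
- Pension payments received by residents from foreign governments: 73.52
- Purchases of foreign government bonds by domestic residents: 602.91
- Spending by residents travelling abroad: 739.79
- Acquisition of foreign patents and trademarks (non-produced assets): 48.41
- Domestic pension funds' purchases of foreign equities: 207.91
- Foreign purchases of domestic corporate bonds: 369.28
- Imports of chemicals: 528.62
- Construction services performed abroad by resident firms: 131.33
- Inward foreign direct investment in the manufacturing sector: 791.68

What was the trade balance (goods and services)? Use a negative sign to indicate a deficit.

Goods: -528.62 + 902.58 + 2690.47 + 622.52 = 3686.95
Services: 261.26 + 131.30 - 739.79 + 131.33 - 506.95 = -722.85
Trade balance = 3686.95 + (-722.85) = 2964.10
(Excluded from the trade balance — primary income: dividends received from foreign subsidiaries of resident firms 352.63, compensation earned by residents employed abroad 169.90, compensation paid to foreign seasonal workers 94.88; secondary income: personal remittances received from nationals working abroad 358.20, contributions paid to international organisations 106.41, pension payments received by residents from foreign governments 73.52; financial account: purchases of foreign government bonds by domestic residents 602.91, domestic pension funds' purchases of foreign equities 207.91, foreign purchases of domestic corporate bonds 369.28, inward foreign direct investment in the manufacturing sector 791.68; capital account: acquisition of foreign patents and trademarks (non-produced assets) 48.41.)

2964.10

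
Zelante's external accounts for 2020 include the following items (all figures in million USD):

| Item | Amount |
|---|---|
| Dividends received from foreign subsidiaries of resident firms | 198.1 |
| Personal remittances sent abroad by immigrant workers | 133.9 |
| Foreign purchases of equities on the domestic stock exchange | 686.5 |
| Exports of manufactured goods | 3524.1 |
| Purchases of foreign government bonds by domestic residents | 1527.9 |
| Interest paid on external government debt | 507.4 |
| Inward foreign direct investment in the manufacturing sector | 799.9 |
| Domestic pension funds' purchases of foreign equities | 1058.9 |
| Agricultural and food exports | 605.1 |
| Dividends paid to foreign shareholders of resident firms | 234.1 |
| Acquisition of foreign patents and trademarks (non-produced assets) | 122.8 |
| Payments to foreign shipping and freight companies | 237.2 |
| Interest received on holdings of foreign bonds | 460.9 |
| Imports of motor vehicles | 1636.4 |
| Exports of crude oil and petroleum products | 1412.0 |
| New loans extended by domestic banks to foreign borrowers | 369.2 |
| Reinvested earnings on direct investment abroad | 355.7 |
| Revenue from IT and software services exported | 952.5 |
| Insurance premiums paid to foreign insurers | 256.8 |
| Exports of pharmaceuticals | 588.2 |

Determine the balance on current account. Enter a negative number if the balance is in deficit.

5090.8

Goods: 1412.0 - 1636.4 + 3524.1 + 605.1 + 588.2 = 4493.0
Services: 952.5 - 237.2 - 256.8 = 458.5
Primary income: 460.9 - 507.4 - 234.1 + 355.7 + 198.1 = 273.2
Secondary income: -133.9
Current account = 4493.0 + 458.5 + 273.2 + (-133.9) = 5090.8
(Excluded from the current account — financial account: foreign purchases of equities on the domestic stock exchange 686.5, purchases of foreign government bonds by domestic residents 1527.9, inward foreign direct investment in the manufacturing sector 799.9, domestic pension funds' purchases of foreign equities 1058.9, new loans extended by domestic banks to foreign borrowers 369.2; capital account: acquisition of foreign patents and trademarks (non-produced assets) 122.8.)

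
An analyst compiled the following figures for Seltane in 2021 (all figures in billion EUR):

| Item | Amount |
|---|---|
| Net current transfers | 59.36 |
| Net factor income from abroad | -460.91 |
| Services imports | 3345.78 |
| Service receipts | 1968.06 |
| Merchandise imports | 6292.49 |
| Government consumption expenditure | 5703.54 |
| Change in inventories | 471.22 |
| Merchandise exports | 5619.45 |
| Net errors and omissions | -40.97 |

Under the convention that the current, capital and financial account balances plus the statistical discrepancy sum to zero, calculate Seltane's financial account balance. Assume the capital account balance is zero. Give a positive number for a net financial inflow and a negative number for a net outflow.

2493.28

Goods balance = 5619.45 - 6292.49 = -673.04
Services balance = 1968.06 - 3345.78 = -1377.72
Trade balance (goods + services) = -673.04 + (-1377.72) = -2050.76
Net primary income = -460.91
Net secondary income = 59.36
Current account = -2050.76 + (-460.91) + 59.36 = -2452.31
Financial account = -(-2452.31 + (-40.97)) = 2493.28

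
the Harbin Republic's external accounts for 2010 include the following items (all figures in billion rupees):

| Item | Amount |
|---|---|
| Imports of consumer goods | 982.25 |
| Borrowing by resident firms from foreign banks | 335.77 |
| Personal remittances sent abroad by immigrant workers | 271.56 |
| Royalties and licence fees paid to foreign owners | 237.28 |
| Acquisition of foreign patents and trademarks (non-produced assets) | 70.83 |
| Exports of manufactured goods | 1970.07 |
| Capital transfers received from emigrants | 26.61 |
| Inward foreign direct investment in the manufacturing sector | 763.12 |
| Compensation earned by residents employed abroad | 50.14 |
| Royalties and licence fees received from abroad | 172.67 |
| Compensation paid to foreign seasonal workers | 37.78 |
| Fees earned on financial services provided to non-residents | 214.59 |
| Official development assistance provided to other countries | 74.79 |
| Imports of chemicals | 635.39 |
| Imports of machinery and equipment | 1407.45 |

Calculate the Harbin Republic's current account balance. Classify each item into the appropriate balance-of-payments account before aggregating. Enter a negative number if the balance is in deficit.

-1239.03

Goods: -1407.45 - 635.39 + 1970.07 - 982.25 = -1055.02
Services: -237.28 + 214.59 + 172.67 = 149.98
Primary income: 50.14 - 37.78 = 12.36
Secondary income: -74.79 - 271.56 = -346.35
Current account = (-1055.02) + 149.98 + 12.36 + (-346.35) = -1239.03
(Excluded from the current account — financial account: borrowing by resident firms from foreign banks 335.77, inward foreign direct investment in the manufacturing sector 763.12; capital account: acquisition of foreign patents and trademarks (non-produced assets) 70.83, capital transfers received from emigrants 26.61.)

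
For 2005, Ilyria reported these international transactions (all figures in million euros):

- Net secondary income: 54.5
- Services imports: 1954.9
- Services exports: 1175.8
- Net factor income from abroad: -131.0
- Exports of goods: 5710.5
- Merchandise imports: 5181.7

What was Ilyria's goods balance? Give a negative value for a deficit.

528.8

Goods balance = 5710.5 - 5181.7 = 528.8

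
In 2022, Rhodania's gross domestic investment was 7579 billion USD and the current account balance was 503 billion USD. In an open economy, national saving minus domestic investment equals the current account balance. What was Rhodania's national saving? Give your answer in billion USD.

8082

S = I + CA = 7579 + 503 = 8082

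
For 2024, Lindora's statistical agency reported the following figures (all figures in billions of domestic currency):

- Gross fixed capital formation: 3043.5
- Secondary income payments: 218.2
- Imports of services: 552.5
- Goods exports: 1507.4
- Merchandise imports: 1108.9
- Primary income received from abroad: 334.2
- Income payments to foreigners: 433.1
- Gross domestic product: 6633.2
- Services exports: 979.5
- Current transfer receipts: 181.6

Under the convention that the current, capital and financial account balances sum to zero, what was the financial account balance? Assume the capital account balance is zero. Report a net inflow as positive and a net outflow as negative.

-690.0

Goods balance = 1507.4 - 1108.9 = 398.5
Services balance = 979.5 - 552.5 = 427.0
Trade balance (goods + services) = 398.5 + 427.0 = 825.5
Net primary income = 334.2 - 433.1 = -98.9
Net secondary income = 181.6 - 218.2 = -36.6
Current account = 825.5 + (-98.9) + (-36.6) = 690.0
Financial account = -(690.0) = -690.0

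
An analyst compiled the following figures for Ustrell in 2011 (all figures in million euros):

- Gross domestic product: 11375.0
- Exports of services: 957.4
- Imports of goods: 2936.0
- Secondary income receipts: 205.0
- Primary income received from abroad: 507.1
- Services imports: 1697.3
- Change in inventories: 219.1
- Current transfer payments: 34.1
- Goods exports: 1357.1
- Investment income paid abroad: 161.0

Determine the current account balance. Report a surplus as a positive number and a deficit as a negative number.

-1801.8

Goods balance = 1357.1 - 2936.0 = -1578.9
Services balance = 957.4 - 1697.3 = -739.9
Trade balance (goods + services) = -1578.9 + (-739.9) = -2318.8
Net primary income = 507.1 - 161.0 = 346.1
Net secondary income = 205.0 - 34.1 = 170.9
Current account = -2318.8 + 346.1 + 170.9 = -1801.8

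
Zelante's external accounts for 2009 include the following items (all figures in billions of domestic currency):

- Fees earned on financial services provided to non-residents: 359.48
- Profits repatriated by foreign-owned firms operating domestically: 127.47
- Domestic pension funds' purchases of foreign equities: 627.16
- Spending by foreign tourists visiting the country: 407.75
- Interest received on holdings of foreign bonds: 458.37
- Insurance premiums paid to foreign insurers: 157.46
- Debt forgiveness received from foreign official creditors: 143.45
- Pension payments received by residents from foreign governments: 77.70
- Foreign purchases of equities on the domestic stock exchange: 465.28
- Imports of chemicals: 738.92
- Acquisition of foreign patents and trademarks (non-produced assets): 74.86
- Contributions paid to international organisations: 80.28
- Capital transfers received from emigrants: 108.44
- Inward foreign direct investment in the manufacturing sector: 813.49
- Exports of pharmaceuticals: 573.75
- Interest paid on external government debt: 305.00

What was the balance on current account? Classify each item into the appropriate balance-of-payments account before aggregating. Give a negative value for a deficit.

Goods: -738.92 + 573.75 = -165.17
Services: 359.48 + 407.75 - 157.46 = 609.77
Primary income: -127.47 + 458.37 - 305.00 = 25.90
Secondary income: 77.70 - 80.28 = -2.58
Current account = (-165.17) + 609.77 + 25.90 + (-2.58) = 467.92
(Excluded from the current account — financial account: domestic pension funds' purchases of foreign equities 627.16, foreign purchases of equities on the domestic stock exchange 465.28, inward foreign direct investment in the manufacturing sector 813.49; capital account: debt forgiveness received from foreign official creditors 143.45, acquisition of foreign patents and trademarks (non-produced assets) 74.86, capital transfers received from emigrants 108.44.)

467.92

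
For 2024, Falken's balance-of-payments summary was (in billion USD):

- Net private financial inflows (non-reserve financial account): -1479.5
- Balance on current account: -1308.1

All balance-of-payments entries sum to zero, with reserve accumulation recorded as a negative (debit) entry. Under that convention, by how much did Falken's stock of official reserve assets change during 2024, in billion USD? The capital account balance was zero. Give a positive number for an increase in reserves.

-2787.6

Official reserve transactions balance = -((-1308.1) + (-1479.5)) = 2787.6
An accumulation of reserves is recorded as a debit (negative entry), so the change in the stock of reserves is the negative of that balance.
Change in official reserves = -(2787.6) = -2787.6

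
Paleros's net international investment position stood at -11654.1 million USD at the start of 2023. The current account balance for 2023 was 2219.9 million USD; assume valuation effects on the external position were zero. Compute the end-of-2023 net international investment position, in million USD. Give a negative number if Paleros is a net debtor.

-9434.2

With no valuation effects, change in NIIP = current account = 2219.9
End-of-year NIIP = -11654.1 + 2219.9 = -9434.2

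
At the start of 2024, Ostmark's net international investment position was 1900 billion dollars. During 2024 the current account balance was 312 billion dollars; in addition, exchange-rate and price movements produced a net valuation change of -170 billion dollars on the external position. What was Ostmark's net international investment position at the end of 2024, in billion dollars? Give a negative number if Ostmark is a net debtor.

2042

Change in NIIP = current account + net valuation change = 312 + (-170) = 142
End-of-year NIIP = 1900 + 142 = 2042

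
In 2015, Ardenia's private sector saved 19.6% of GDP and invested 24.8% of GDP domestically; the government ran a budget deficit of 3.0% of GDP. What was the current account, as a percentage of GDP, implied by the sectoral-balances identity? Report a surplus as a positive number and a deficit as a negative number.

-8.2

By the sectoral-balances identity, CA = (S_private - I) + (T - G).
Private balance = 19.6 - 24.8 = -5.2
Government balance (T - G) = -3.0
CA = -5.2 + (-3.0) = -8.2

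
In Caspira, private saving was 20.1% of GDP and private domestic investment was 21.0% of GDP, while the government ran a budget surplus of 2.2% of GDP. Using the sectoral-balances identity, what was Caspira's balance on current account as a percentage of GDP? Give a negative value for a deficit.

By the sectoral-balances identity, CA = (S_private - I) + (T - G).
Private balance = 20.1 - 21.0 = -0.9
Government balance (T - G) = 2.2
CA = -0.9 + 2.2 = 1.3

1.3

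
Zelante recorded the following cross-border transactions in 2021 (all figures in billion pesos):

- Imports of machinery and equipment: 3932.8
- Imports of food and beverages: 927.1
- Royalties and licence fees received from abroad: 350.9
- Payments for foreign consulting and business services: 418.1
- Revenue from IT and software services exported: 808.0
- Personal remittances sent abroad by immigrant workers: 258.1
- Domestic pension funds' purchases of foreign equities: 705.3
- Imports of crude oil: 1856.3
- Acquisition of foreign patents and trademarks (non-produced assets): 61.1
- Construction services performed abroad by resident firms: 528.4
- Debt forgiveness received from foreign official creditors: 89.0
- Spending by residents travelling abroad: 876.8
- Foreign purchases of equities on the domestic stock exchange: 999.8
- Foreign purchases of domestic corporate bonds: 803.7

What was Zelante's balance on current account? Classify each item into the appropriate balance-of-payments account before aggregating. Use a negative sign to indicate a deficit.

Goods: -1856.3 - 927.1 - 3932.8 = -6716.2
Services: 528.4 - 876.8 - 418.1 + 808.0 + 350.9 = 392.4
Secondary income: -258.1
Current account = (-6716.2) + 392.4 + (-258.1) = -6581.9
(Excluded from the current account — financial account: domestic pension funds' purchases of foreign equities 705.3, foreign purchases of equities on the domestic stock exchange 999.8, foreign purchases of domestic corporate bonds 803.7; capital account: acquisition of foreign patents and trademarks (non-produced assets) 61.1, debt forgiveness received from foreign official creditors 89.0.)

-6581.9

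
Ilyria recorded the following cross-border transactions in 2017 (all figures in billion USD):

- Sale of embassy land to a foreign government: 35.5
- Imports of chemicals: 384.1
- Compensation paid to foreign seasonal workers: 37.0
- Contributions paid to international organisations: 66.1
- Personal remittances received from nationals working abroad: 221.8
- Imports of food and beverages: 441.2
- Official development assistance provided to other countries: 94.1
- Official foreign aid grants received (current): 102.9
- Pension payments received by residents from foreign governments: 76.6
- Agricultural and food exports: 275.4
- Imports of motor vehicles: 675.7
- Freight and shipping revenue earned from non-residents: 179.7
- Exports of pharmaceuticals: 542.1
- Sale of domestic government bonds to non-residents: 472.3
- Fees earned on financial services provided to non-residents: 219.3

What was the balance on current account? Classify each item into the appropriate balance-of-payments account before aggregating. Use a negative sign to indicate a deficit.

-80.4

Goods: 275.4 - 384.1 + 542.1 - 675.7 - 441.2 = -683.5
Services: 219.3 + 179.7 = 399.0
Primary income: -37.0
Secondary income: 76.6 + 221.8 - 94.1 + 102.9 - 66.1 = 241.1
Current account = (-683.5) + 399.0 + (-37.0) + 241.1 = -80.4
(Excluded from the current account — capital account: sale of embassy land to a foreign government 35.5; financial account: sale of domestic government bonds to non-residents 472.3.)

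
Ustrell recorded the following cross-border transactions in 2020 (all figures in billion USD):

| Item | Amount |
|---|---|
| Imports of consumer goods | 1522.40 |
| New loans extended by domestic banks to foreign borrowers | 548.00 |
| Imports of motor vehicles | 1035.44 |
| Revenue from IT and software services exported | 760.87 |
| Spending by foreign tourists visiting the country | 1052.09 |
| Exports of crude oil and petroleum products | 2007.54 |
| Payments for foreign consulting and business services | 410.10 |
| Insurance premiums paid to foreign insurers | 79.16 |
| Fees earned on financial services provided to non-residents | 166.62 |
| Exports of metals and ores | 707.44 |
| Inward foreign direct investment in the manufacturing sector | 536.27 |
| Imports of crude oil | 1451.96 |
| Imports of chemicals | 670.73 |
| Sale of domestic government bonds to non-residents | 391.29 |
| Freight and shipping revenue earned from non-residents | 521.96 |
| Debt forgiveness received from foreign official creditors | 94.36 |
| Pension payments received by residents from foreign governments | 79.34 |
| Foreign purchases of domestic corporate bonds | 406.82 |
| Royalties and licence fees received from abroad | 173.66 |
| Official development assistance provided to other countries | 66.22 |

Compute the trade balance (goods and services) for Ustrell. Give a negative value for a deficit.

220.39

Goods: -1035.44 + 2007.54 - 1451.96 - 1522.40 - 670.73 + 707.44 = -1965.55
Services: -79.16 + 1052.09 + 521.96 + 760.87 - 410.10 + 166.62 + 173.66 = 2185.94
Trade balance = -1965.55 + 2185.94 = 220.39
(Excluded from the trade balance — financial account: new loans extended by domestic banks to foreign borrowers 548.00, inward foreign direct investment in the manufacturing sector 536.27, sale of domestic government bonds to non-residents 391.29, foreign purchases of domestic corporate bonds 406.82; capital account: debt forgiveness received from foreign official creditors 94.36; secondary income: pension payments received by residents from foreign governments 79.34, official development assistance provided to other countries 66.22.)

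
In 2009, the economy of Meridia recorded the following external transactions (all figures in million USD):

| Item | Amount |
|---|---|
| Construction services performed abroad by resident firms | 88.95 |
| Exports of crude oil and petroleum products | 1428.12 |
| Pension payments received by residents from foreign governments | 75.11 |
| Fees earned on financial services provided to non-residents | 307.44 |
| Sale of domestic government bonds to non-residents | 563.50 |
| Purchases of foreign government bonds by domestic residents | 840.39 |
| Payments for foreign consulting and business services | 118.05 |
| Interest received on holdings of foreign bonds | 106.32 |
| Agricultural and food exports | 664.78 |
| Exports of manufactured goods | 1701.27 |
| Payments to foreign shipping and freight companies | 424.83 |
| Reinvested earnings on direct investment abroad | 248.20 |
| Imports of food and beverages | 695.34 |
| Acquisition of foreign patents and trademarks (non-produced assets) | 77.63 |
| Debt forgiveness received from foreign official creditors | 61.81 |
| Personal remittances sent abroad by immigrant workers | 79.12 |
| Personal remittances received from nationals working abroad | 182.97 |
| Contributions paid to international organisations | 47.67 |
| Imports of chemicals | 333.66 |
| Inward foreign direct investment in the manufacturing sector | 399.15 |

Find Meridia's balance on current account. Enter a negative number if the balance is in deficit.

Goods: -333.66 + 1428.12 + 664.78 - 695.34 + 1701.27 = 2765.17
Services: -118.05 + 88.95 + 307.44 - 424.83 = -146.49
Primary income: 248.20 + 106.32 = 354.52
Secondary income: -47.67 + 182.97 + 75.11 - 79.12 = 131.29
Current account = 2765.17 + (-146.49) + 354.52 + 131.29 = 3104.49
(Excluded from the current account — financial account: sale of domestic government bonds to non-residents 563.50, purchases of foreign government bonds by domestic residents 840.39, inward foreign direct investment in the manufacturing sector 399.15; capital account: acquisition of foreign patents and trademarks (non-produced assets) 77.63, debt forgiveness received from foreign official creditors 61.81.)

3104.49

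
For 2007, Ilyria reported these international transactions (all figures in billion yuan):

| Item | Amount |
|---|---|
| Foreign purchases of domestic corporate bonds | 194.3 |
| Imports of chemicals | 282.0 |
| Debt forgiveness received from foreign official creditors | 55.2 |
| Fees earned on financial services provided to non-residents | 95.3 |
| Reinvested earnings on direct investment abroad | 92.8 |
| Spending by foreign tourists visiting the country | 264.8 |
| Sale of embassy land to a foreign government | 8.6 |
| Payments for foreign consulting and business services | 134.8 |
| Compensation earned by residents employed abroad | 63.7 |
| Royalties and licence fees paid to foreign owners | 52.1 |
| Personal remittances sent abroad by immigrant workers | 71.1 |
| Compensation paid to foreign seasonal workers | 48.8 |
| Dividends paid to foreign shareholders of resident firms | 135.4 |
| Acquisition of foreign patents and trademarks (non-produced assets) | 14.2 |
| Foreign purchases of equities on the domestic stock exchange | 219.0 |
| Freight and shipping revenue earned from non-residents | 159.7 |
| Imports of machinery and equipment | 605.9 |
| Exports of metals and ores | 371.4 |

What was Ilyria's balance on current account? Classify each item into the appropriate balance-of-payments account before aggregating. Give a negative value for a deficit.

Goods: 371.4 - 605.9 - 282.0 = -516.5
Services: -52.1 - 134.8 + 264.8 + 95.3 + 159.7 = 332.9
Primary income: -135.4 - 48.8 + 63.7 + 92.8 = -27.7
Secondary income: -71.1
Current account = (-516.5) + 332.9 + (-27.7) + (-71.1) = -282.4
(Excluded from the current account — financial account: foreign purchases of domestic corporate bonds 194.3, foreign purchases of equities on the domestic stock exchange 219.0; capital account: debt forgiveness received from foreign official creditors 55.2, sale of embassy land to a foreign government 8.6, acquisition of foreign patents and trademarks (non-produced assets) 14.2.)

-282.4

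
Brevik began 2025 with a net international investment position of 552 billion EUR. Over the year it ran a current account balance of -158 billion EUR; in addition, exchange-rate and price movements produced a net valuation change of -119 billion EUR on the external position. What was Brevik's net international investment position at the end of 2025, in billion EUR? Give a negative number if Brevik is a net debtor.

275

Change in NIIP = current account + net valuation change = -158 + (-119) = -277
End-of-year NIIP = 552 + (-277) = 275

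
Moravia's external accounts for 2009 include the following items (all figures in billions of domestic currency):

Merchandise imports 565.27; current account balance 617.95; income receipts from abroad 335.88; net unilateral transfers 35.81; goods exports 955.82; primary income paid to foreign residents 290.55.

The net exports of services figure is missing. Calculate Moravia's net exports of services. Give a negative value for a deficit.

146.26

Current account = goods balance + services balance + net primary income + net secondary income
Sum of the known components = 471.69
Net exports of services = CA - (known components) = 617.95 - 471.69 = 146.26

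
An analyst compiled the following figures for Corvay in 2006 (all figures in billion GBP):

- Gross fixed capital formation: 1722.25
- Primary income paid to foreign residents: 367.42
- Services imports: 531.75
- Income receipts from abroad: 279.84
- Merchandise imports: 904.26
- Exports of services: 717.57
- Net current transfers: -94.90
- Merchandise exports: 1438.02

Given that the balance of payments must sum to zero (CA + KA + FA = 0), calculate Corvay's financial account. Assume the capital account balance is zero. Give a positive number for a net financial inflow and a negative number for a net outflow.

Goods balance = 1438.02 - 904.26 = 533.76
Services balance = 717.57 - 531.75 = 185.82
Trade balance (goods + services) = 533.76 + 185.82 = 719.58
Net primary income = 279.84 - 367.42 = -87.58
Net secondary income = -94.90
Current account = 719.58 + (-87.58) + (-94.90) = 537.10
Financial account = -(537.10) = -537.10

-537.10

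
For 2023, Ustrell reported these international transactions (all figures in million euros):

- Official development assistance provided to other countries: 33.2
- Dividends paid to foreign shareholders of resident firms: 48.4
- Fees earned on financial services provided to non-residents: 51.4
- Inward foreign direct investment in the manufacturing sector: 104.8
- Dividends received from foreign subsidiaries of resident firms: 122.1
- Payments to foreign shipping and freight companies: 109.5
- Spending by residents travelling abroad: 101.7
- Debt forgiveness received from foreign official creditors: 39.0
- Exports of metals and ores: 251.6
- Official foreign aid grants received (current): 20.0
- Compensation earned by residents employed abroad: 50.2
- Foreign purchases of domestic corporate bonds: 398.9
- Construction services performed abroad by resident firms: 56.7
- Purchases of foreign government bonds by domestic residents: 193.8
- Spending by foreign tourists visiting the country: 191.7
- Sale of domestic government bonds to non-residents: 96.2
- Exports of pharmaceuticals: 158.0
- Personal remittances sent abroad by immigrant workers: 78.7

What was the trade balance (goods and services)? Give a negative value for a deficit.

Goods: 158.0 + 251.6 = 409.6
Services: -109.5 + 56.7 + 51.4 - 101.7 + 191.7 = 88.6
Trade balance = 409.6 + 88.6 = 498.2
(Excluded from the trade balance — secondary income: official development assistance provided to other countries 33.2, official foreign aid grants received (current) 20.0, personal remittances sent abroad by immigrant workers 78.7; primary income: dividends paid to foreign shareholders of resident firms 48.4, dividends received from foreign subsidiaries of resident firms 122.1, compensation earned by residents employed abroad 50.2; financial account: inward foreign direct investment in the manufacturing sector 104.8, foreign purchases of domestic corporate bonds 398.9, purchases of foreign government bonds by domestic residents 193.8, sale of domestic government bonds to non-residents 96.2; capital account: debt forgiveness received from foreign official creditors 39.0.)

498.2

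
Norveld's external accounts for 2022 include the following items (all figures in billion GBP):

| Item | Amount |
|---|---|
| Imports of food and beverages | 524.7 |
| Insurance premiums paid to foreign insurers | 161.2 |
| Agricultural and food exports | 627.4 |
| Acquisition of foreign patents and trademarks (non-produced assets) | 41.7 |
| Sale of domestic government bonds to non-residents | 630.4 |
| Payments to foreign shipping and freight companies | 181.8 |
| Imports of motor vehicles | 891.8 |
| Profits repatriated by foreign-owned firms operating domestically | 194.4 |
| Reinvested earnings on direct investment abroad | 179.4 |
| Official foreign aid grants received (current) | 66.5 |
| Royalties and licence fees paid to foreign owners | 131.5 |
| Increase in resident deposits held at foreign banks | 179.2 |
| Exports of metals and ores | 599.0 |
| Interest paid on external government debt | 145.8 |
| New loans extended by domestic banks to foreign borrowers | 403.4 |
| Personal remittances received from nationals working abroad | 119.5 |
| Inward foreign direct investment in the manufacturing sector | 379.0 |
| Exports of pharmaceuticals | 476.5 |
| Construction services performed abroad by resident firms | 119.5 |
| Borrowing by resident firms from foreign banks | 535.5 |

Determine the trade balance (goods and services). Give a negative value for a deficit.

-68.6

Goods: 599.0 - 524.7 + 476.5 + 627.4 - 891.8 = 286.4
Services: -131.5 + 119.5 - 161.2 - 181.8 = -355.0
Trade balance = 286.4 + (-355.0) = -68.6
(Excluded from the trade balance — capital account: acquisition of foreign patents and trademarks (non-produced assets) 41.7; financial account: sale of domestic government bonds to non-residents 630.4, increase in resident deposits held at foreign banks 179.2, new loans extended by domestic banks to foreign borrowers 403.4, inward foreign direct investment in the manufacturing sector 379.0, borrowing by resident firms from foreign banks 535.5; primary income: profits repatriated by foreign-owned firms operating domestically 194.4, reinvested earnings on direct investment abroad 179.4, interest paid on external government debt 145.8; secondary income: official foreign aid grants received (current) 66.5, personal remittances received from nationals working abroad 119.5.)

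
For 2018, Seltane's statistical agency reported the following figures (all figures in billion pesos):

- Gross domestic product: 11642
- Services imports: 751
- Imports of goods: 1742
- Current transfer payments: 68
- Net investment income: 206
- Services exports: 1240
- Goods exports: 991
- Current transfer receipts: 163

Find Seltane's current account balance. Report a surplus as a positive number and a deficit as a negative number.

39

Goods balance = 991 - 1742 = -751
Services balance = 1240 - 751 = 489
Trade balance (goods + services) = -751 + 489 = -262
Net primary income = 206
Net secondary income = 163 - 68 = 95
Current account = -262 + 206 + 95 = 39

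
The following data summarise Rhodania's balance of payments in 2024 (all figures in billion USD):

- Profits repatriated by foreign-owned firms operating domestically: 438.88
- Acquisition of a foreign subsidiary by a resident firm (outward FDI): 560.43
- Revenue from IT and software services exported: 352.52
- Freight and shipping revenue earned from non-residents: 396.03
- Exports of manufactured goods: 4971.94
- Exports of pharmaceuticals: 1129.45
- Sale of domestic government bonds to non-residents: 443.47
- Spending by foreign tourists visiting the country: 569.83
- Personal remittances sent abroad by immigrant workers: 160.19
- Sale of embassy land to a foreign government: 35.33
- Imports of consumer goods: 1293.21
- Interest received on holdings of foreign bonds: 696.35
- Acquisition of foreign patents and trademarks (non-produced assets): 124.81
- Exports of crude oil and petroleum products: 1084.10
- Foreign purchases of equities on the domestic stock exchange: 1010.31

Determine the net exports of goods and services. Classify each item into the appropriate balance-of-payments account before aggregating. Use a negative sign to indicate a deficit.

Goods: 4971.94 - 1293.21 + 1129.45 + 1084.10 = 5892.28
Services: 352.52 + 569.83 + 396.03 = 1318.38
Trade balance = 5892.28 + 1318.38 = 7210.66
(Excluded from the trade balance — primary income: profits repatriated by foreign-owned firms operating domestically 438.88, interest received on holdings of foreign bonds 696.35; financial account: acquisition of a foreign subsidiary by a resident firm (outward FDI) 560.43, sale of domestic government bonds to non-residents 443.47, foreign purchases of equities on the domestic stock exchange 1010.31; secondary income: personal remittances sent abroad by immigrant workers 160.19; capital account: sale of embassy land to a foreign government 35.33, acquisition of foreign patents and trademarks (non-produced assets) 124.81.)

7210.66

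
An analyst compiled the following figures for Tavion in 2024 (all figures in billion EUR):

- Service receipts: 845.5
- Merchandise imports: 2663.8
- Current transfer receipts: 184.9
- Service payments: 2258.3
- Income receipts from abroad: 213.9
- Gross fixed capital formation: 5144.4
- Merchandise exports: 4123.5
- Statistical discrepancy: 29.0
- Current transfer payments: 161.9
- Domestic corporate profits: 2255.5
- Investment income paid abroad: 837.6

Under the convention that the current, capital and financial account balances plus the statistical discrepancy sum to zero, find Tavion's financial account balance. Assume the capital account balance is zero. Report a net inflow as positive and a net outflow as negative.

Goods balance = 4123.5 - 2663.8 = 1459.7
Services balance = 845.5 - 2258.3 = -1412.8
Trade balance (goods + services) = 1459.7 + (-1412.8) = 46.9
Net primary income = 213.9 - 837.6 = -623.7
Net secondary income = 184.9 - 161.9 = 23.0
Current account = 46.9 + (-623.7) + 23.0 = -553.8
Financial account = -(-553.8 + 29.0) = 524.8

524.8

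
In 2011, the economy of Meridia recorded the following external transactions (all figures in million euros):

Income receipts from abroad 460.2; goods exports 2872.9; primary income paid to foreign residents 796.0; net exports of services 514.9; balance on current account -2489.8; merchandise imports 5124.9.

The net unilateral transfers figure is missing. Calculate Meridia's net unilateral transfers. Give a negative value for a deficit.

Current account = goods balance + services balance + net primary income + net secondary income
Sum of the known components = -2072.9
Net unilateral transfers = CA - (known components) = -2489.8 - (-2072.9) = -416.9

-416.9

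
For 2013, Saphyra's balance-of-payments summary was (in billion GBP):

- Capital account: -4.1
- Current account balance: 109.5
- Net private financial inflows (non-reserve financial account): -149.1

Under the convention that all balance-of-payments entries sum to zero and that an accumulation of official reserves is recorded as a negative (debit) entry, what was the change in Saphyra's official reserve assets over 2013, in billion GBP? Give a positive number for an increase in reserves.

Official reserve transactions balance = -(109.5 + (-4.1) + (-149.1)) = 43.7
An accumulation of reserves is recorded as a debit (negative entry), so the change in the stock of reserves is the negative of that balance.
Change in official reserves = -(43.7) = -43.7

-43.7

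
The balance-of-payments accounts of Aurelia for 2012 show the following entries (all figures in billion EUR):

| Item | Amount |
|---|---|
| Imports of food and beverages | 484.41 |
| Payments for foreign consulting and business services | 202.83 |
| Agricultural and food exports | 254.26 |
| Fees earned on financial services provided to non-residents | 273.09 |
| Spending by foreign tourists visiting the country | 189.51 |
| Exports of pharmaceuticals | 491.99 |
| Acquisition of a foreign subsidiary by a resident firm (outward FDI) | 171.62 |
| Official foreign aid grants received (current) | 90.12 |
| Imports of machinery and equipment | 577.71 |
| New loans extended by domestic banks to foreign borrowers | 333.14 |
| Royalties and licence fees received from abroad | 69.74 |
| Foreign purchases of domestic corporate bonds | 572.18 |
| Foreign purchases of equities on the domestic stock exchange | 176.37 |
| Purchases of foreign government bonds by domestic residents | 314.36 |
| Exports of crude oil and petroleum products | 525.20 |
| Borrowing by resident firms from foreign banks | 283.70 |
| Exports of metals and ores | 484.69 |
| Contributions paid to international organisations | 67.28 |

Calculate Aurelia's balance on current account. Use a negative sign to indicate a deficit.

Goods: 491.99 + 525.20 - 577.71 - 484.41 + 254.26 + 484.69 = 694.02
Services: 69.74 + 189.51 + 273.09 - 202.83 = 329.51
Secondary income: -67.28 + 90.12 = 22.84
Current account = 694.02 + 329.51 + 22.84 = 1046.37
(Excluded from the current account — financial account: acquisition of a foreign subsidiary by a resident firm (outward FDI) 171.62, new loans extended by domestic banks to foreign borrowers 333.14, foreign purchases of domestic corporate bonds 572.18, foreign purchases of equities on the domestic stock exchange 176.37, purchases of foreign government bonds by domestic residents 314.36, borrowing by resident firms from foreign banks 283.70.)

1046.37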